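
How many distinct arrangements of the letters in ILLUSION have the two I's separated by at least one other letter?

7560

Total arrangements of ILLUSION: 8!/(2!·2!) = 10080.
If the two I's are adjacent, glue them into one block, leaving 7 items to arrange: (7)!/(2!) = 2520 ways.
Hence 10080 − 2520 = 7560.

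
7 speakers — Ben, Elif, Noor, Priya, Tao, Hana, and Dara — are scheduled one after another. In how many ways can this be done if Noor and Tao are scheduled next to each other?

1440

Place the 5 others and the Noor-Tao pair as 6 objects in a line; the pair has 2 internal arrangements.
So the count is 2·(6)! = 1440.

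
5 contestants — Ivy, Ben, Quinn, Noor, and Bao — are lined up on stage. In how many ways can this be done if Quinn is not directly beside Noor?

Of the 5! = 120 arrangements, those with Quinn and Noor adjacent number 2 × 4! = 48 (treat the pair as a block with 2 internal orders).
Complementary counting: 120 − 48 = 72.

72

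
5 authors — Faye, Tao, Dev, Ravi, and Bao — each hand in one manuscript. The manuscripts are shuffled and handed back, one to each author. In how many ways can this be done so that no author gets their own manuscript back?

44

Count assignments avoiding every fixed point. For any j of the 5 authors fixed to their own manuscript, the other 5−j can be arranged in (5−j)! ways.
By inclusion–exclusion this is Σ_{j=0}^{5} (−1)^j C(5,j)·(5−j)!.
Computing: 120 − 120 + 60 − 20 + 5 − 1 = 44.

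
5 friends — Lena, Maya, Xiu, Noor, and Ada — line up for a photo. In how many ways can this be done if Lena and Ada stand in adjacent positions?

48

Treat {Lena, Ada} as a single unit. There are 4 units to order, and the pair itself can be ordered 2 ways.
That gives 2 × 4! = 2 × 24 = 48.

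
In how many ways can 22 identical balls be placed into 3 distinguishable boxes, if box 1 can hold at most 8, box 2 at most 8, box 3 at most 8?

6

Without the upper bounds there are C(24,2) = 276 ways to split 22 among 3 boxes.
Subtract solutions that violate a single cap (substitute x_i' = x_i − (cap_i+1)): x_1 ≥ 9 gives C(15,2) = 105; x_2 ≥ 9 gives C(15,2) = 105; x_3 ≥ 9 gives C(15,2) = 105. Together 315.
Add back pairs where two caps are both exceeded: 15 + 15 + 15 = 45.
By inclusion–exclusion the count is 276 − 315 + 45 = 6.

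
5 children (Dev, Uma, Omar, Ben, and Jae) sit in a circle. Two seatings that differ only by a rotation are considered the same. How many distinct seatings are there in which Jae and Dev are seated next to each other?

12

Glue Jae and Dev into a block (2 internal orders). Seating 4 units around a circle gives (3)! arrangements.
So 2 × (3)! = 2 × 6 = 12.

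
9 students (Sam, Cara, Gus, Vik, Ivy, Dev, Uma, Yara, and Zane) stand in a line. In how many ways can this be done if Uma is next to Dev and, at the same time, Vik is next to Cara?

Treat {Uma,Dev} as one block (2 orders) and {Vik,Cara} as another (2 orders).
That leaves 7 units to arrange: 2 × 2 × 7! = 4 × 5040 = 20160.

20160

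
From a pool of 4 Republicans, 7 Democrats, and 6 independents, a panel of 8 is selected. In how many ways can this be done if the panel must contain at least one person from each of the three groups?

22813

Total 8-person selections from all 17: C(17,8) = 24310.
Selections missing a whole group: no Republicans → C(13,8) = 1287; no Democrats → C(10,8) = 45; no independents → C(11,8) = 165.
Add back selections omitting two groups (i.e. drawn from a single group): C(4,8) + C(7,8) + C(6,8) = 0.
By inclusion–exclusion: 24310 − 1497 + 0 = 22813.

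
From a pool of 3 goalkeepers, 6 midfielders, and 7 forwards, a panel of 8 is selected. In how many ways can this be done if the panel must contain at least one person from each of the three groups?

11529

With no constraint there are C(16,8) = 12870 possible selections.
Selections missing a whole group: no goalkeepers → C(13,8) = 1287; no midfielders → C(10,8) = 45; no forwards → C(9,8) = 9.
Add back selections omitting two groups (i.e. drawn from a single group): C(3,8) + C(6,8) + C(7,8) = 0.
By inclusion–exclusion: 12870 − 1341 + 0 = 11529.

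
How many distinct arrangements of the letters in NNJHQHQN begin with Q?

Fix Q in the first position and arrange the remaining 7 letters.
Those 7 letters have H appearing twice and N appearing 3 times, giving (7)!/(3!·2!) = 420.

420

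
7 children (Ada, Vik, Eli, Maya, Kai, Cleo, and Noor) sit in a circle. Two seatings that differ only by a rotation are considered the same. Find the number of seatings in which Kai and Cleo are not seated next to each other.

480

Without the restriction there are (6)! = 720 seatings.
Seatings with Kai beside Cleo: treat them as a block with 2 internal orders, giving 2 × (5)! = 240.
Subtracting, 720 − 240 = 480.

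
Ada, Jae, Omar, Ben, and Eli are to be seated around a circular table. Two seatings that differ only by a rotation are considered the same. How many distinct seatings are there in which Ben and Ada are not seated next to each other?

12

All circular seatings of 5 people number (4)! = 24.
Seatings with Ben beside Ada: treat them as a block with 2 internal orders, giving 2 × (3)! = 12.
Subtracting, 24 − 12 = 12.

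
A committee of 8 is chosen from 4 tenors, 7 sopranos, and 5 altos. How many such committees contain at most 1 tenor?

3663

Split by how many tenors are chosen (0 through 1).
Sum: C(4,0)·C(12,8) + C(4,1)·C(12,7) = 495 + 3168 = 3663.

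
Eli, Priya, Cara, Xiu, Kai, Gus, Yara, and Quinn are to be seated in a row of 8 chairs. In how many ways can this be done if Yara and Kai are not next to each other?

30240

Of the 8! = 40320 arrangements, those with Yara and Kai adjacent number 2 × 7! = 10080 (treat the pair as a block with 2 internal orders).
Complementary counting: 40320 − 10080 = 30240.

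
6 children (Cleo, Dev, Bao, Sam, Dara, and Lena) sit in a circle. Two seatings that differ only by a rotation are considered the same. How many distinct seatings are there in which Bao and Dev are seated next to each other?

48

Glue Bao and Dev into a block (2 internal orders). Seating 5 units around a circle gives (4)! arrangements.
So 2 × (4)! = 2 × 24 = 48.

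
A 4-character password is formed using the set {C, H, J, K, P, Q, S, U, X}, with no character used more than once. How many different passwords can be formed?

3024

With no repetition, fill the 4 characters in order: 9 choices, then 8, down to 6.
That product is 9 × 8 × 7 × 6 = 3024.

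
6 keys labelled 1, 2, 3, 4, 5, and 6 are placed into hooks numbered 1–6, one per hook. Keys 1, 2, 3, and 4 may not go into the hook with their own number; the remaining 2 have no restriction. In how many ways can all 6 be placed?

362

Let Aᵢ (for 1 ≤ i ≤ 4) be the placements that put key i in its forbidden hook. Any j of these fix j positions, leaving (6−j)! ways to fill the rest, and there are C(4,j) ways to pick which j.
By inclusion–exclusion, the number of valid placements is Σ_{j=0}^{4} (−1)^j C(4,j)·(6−j)!.
Computing: 720 − 480 + 144 − 24 + 2 = 362.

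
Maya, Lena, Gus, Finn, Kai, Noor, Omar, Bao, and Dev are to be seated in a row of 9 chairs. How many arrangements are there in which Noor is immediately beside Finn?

80640

Glue Noor and Finn into one block (2 internal orders), leaving 8 units to arrange in a row.
So the count is 2·(8)! = 80640.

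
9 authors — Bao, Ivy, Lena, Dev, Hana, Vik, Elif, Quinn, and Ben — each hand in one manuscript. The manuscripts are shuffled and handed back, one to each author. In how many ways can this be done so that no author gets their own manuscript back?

Count assignments avoiding every fixed point. For any j of the 9 authors fixed to their own manuscript, the other 9−j can be arranged in (9−j)! ways.
By inclusion–exclusion this is Σ_{j=0}^{9} (−1)^j C(9,j)·(9−j)!.
Computing: 362880 − 362880 + 181440 − 60480 + 15120 − 3024 + 504 − 72 + 9 − 1 = 133496.

133496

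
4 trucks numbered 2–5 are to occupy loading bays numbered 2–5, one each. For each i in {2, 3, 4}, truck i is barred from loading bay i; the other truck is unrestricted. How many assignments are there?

11

Let Aᵢ (for i ∈ {2, 3, 4}) be the placements that put truck i in its forbidden loading bay. Any j of these fix j positions, leaving (4−j)! ways to fill the rest, and there are C(3,j) ways to pick which j.
By inclusion–exclusion, the number of valid placements is Σ_{j=0}^{3} (−1)^j C(3,j)·(4−j)!.
Computing: 24 − 18 + 6 − 1 = 11.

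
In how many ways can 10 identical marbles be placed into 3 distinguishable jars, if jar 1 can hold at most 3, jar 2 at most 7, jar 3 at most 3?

Ignoring the caps, the number of non-negative solutions to x_1+…+x_3 = 10 is C(12,2) = 66.
Subtract solutions that violate a single cap (substitute x_i' = x_i − (cap_i+1)): x_1 ≥ 4 gives C(8,2) = 28; x_2 ≥ 8 gives C(4,2) = 6; x_3 ≥ 4 gives C(8,2) = 28. Together 62.
Add back pairs where two caps are both exceeded: 0 + 6 + 0 = 6.
By inclusion–exclusion the count is 66 − 62 + 6 = 10.

10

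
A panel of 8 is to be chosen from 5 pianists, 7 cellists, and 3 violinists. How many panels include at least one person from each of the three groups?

Unrestricted: C(15,8) = 6435 ways to pick any 8 of the 15.
Subtract selections that omit an entire group: no pianists → C(10,8) = 45; no cellists → C(8,8) = 1; no violinists → C(12,8) = 495.
Add back selections omitting two groups (i.e. drawn from a single group): C(5,8) + C(7,8) + C(3,8) = 0.
By inclusion–exclusion: 6435 − 541 + 0 = 5894.

5894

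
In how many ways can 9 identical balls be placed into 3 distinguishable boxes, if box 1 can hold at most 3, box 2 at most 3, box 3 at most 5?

Without the upper bounds there are C(11,2) = 55 ways to split 9 among 3 boxes.
Subtract solutions that violate a single cap (substitute x_i' = x_i − (cap_i+1)): x_1 ≥ 4 gives C(7,2) = 21; x_2 ≥ 4 gives C(7,2) = 21; x_3 ≥ 6 gives C(5,2) = 10. Together 52.
Add back pairs where two caps are both exceeded: 3 + 0 + 0 = 3.
By inclusion–exclusion the count is 55 − 52 + 3 = 6.

6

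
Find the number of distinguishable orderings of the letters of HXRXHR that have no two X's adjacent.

There are 6!/(2!·2!·2!) = 90 arrangements of HXRXHR in total.
If the two X's are adjacent, glue them into one block, leaving 5 items to arrange: (5)!/(2!·2!) = 30 ways.
Hence 90 − 30 = 60.

60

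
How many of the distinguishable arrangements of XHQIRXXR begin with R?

Fix R in the first position and arrange the remaining 7 letters.
Those 7 letters have X appearing 3 times, giving (7)!/(3!) = 840.

840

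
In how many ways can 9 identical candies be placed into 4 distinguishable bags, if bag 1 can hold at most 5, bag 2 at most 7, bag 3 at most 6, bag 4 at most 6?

By stars and bars, unrestricted non-negative solutions to x_1+…+x_4 = 9 number C(9+3,3) = 220.
Subtract solutions that violate a single cap (substitute x_i' = x_i − (cap_i+1)): x_1 ≥ 6 gives C(6,3) = 20; x_2 ≥ 8 gives C(4,3) = 4; x_3 ≥ 7 gives C(5,3) = 10; x_4 ≥ 7 gives C(5,3) = 10. Together 44.
No two caps can be exceeded simultaneously, so the pair terms are all 0.
By inclusion–exclusion the count is 220 − 44 + 0 = 176.

176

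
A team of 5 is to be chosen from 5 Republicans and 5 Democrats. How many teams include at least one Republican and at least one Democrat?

With no constraint there are C(10,5) = 252 possible selections.
Subtract selections that omit an entire group: no Republicans → C(5,5) = 1; no Democrats → C(5,5) = 1.
Both groups omitted at once is impossible, so 252 − 2 = 250.

250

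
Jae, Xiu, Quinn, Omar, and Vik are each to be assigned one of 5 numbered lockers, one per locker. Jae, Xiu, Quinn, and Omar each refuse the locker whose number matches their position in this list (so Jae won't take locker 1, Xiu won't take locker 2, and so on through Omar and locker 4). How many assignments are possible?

Let Aᵢ (for 1 ≤ i ≤ 4) be the placements that put person i in their forbidden locker. Any j of these fix j positions, leaving (5−j)! ways to fill the rest, and there are C(4,j) ways to pick which j.
By inclusion–exclusion, the number of valid placements is Σ_{j=0}^{4} (−1)^j C(4,j)·(5−j)!.
Computing: 120 − 96 + 36 − 8 + 1 = 53.

53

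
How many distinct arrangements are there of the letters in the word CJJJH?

20

Letter multiplicities in CJJJH: C×1, H×1, J×3.
So there are 5! / (3!) = 20 distinguishable arrangements.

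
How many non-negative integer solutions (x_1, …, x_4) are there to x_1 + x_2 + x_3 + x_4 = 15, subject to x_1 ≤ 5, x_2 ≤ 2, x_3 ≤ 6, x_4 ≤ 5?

19

Without the upper bounds there are C(18,3) = 816 ways to split 15 among 4 variables.
Subtract solutions that violate a single cap (substitute x_i' = x_i − (cap_i+1)): x_1 ≥ 6 gives C(12,3) = 220; x_2 ≥ 3 gives C(15,3) = 455; x_3 ≥ 7 gives C(11,3) = 165; x_4 ≥ 6 gives C(12,3) = 220. Together 1060.
Add back pairs where two caps are both exceeded: 84 + 10 + 20 + 56 + 84 + 10 = 264.
Subtract triples: 0 + 1 + 0 + 0 = 1.
By inclusion–exclusion the count is 816 − 1060 + 264 − 1 = 19.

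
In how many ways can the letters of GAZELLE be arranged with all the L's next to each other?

360

Treat the 2 copies of L as a single block. The multiset to arrange is then {LL, A, E, E, G, Z}, 6 items in all.
That gives (6)!/(2!) = 360 arrangements.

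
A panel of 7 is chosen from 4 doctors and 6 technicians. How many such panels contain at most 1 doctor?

4

Split by how many doctors are chosen (0 through 1).
Sum: C(4,0)·C(6,7) + C(4,1)·C(6,6) = 0 + 4 = 4.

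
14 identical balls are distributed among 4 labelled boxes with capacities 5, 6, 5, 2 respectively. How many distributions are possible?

31

Without the upper bounds there are C(17,3) = 680 ways to split 14 among 4 boxes.
Subtract solutions that violate a single cap (substitute x_i' = x_i − (cap_i+1)): x_1 ≥ 6 gives C(11,3) = 165; x_2 ≥ 7 gives C(10,3) = 120; x_3 ≥ 6 gives C(11,3) = 165; x_4 ≥ 3 gives C(14,3) = 364. Together 814.
Add back pairs where two caps are both exceeded: 4 + 10 + 56 + 4 + 35 + 56 = 165.
By inclusion–exclusion the count is 680 − 814 + 165 = 31.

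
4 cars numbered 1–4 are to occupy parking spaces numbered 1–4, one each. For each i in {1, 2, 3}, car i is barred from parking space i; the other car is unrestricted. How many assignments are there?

11

Let Aᵢ (for i ∈ {1, 2, 3}) be the placements that put car i in its forbidden parking space. Any j of these fix j positions, leaving (4−j)! ways to fill the rest, and there are C(3,j) ways to pick which j.
By inclusion–exclusion, the number of valid placements is Σ_{j=0}^{3} (−1)^j C(3,j)·(4−j)!.
Computing: 24 − 18 + 6 − 1 = 11.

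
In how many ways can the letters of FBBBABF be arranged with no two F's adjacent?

There are 7!/(4!·2!) = 105 arrangements of FBBBABF in total.
If the two F's are adjacent, glue them into one block, leaving 6 items to arrange: (6)!/(4!) = 30 ways.
Subtracting, 105 − 30 = 75 arrangements keep the F's apart.

75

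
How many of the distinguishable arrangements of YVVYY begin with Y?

Fix Y in the first position and arrange the remaining 4 letters.
Those 4 letters have V appearing twice and Y appearing twice, giving (4)!/(2!·2!) = 6.

6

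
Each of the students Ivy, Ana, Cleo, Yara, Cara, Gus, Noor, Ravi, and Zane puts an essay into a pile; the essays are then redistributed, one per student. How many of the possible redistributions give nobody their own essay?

Count assignments avoiding every fixed point. For any j of the 9 students fixed to their own essay, the other 9−j can be arranged in (9−j)! ways.
By inclusion–exclusion this is Σ_{j=0}^{9} (−1)^j C(9,j)·(9−j)!.
Computing: 362880 − 362880 + 181440 − 60480 + 15120 − 3024 + 504 − 72 + 9 − 1 = 133496.

133496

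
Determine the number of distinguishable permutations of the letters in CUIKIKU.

630

Letter multiplicities in CUIKIKU: C×1, I×2, K×2, U×2.
So there are 7! / (2!·2!·2!) = 630 distinguishable arrangements.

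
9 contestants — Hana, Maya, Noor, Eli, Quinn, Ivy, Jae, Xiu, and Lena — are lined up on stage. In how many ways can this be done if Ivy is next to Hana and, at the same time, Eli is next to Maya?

20160

Treat {Ivy,Hana} as one block (2 orders) and {Eli,Maya} as another (2 orders).
That leaves 7 units to arrange: 2 × 2 × 7! = 4 × 5040 = 20160.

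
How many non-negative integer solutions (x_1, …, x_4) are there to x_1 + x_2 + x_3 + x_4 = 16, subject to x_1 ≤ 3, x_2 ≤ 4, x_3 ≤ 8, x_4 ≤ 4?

20

By stars and bars, unrestricted non-negative solutions to x_1+…+x_4 = 16 number C(16+3,3) = 969.
Subtract solutions that violate a single cap (substitute x_i' = x_i − (cap_i+1)): x_1 ≥ 4 gives C(15,3) = 455; x_2 ≥ 5 gives C(14,3) = 364; x_3 ≥ 9 gives C(10,3) = 120; x_4 ≥ 5 gives C(14,3) = 364. Together 1303.
Add back pairs where two caps are both exceeded: 120 + 20 + 120 + 10 + 84 + 10 = 364.
Subtract triples: 0 + 10 + 0 + 0 = 10.
By inclusion–exclusion the count is 969 − 1303 + 364 − 10 = 20.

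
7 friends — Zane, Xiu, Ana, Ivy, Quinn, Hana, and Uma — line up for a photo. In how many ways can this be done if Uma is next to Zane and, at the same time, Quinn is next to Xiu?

480

Treat {Uma,Zane} as one block (2 orders) and {Quinn,Xiu} as another (2 orders).
That leaves 5 units to arrange: 2 × 2 × 5! = 4 × 120 = 480.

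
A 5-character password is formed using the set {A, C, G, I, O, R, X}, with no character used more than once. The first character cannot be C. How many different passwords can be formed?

2160

The first character has 7−1 = 6 choices (anything except C).
The remaining 4 characters are filled from the other 6 symbols without repetition: 6 × 5 × 4 × 3 = 360.
Total: 6 × 360 = 2160.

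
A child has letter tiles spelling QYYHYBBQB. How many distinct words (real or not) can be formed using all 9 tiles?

QYYHYBBQB has 9 letters with B appearing 3 times, Q appearing twice, and Y appearing 3 times.
Dividing 9! = 362880 by 3!·3!·2! = 72 for the repeated letters gives 5040.

5040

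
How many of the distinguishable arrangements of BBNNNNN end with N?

15

With the last slot taken by N, it remains to arrange the other 6 letters (BBNNNN).
Those 6 letters have B appearing twice and N appearing 4 times, giving (6)!/(4!·2!) = 15.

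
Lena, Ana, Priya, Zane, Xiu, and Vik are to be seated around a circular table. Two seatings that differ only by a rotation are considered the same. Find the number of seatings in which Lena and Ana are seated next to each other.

Treat {Lena, Ana} as one unit (2 internal orders) and seat the resulting 5 units around the table: (4)! circular arrangements.
So 2 × (4)! = 2 × 24 = 48.

48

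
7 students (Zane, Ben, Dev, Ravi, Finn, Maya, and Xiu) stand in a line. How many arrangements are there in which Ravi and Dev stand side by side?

1440

Treat {Ravi, Dev} as a single unit. There are 6 units to order, and the pair itself can be ordered 2 ways.
That gives 2 × 6! = 2 × 720 = 1440.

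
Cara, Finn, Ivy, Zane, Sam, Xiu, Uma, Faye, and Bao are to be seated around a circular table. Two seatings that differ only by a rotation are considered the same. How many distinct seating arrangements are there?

40320

Around a circle, 9 distinct people have 9!/9 = (8)! = 40320 rotationally distinct seatings.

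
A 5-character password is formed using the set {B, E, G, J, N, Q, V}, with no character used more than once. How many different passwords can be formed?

With no repetition, fill the 5 characters in order: 7 choices, then 6, down to 3.
That product is 7 × 6 × 5 × 4 × 3 = 2520.

2520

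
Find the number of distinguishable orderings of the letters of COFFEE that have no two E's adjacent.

120

Total arrangements of COFFEE: 6!/(2!·2!) = 180.
If the two E's are adjacent, glue them into one block, leaving 5 items to arrange: (5)!/(2!) = 60 ways.
Subtracting, 180 − 60 = 120 arrangements keep the E's apart.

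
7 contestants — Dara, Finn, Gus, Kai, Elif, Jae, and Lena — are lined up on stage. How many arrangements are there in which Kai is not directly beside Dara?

3600

There are 7! = 5040 arrangements in all. If Kai and Dara are adjacent, merging them into one block gives 2·(6)! = 1440 arrangements.
Complementary counting: 5040 − 1440 = 3600.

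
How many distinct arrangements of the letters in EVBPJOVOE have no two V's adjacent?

There are 9!/(2!·2!·2!) = 45360 arrangements of EVBPJOVOE in total.
Arrangements with the V's together: treat VV as one letter, giving (8)!/(2!·2!) = 10080.
Subtracting, 45360 − 10080 = 35280 arrangements keep the V's apart.

35280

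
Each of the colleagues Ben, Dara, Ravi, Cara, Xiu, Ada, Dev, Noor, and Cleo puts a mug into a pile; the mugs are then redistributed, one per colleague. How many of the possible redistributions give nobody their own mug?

This is the derangement count D_9: permutations of 9 items with no fixed point.
By inclusion–exclusion this is Σ_{j=0}^{9} (−1)^j C(9,j)·(9−j)!.
Computing: 362880 − 362880 + 181440 − 60480 + 15120 − 3024 + 504 − 72 + 9 − 1 = 133496.

133496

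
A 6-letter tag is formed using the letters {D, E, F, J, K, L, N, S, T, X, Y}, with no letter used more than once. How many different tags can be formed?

This is a permutation of 6 out of 11: P(11,6) = 11!/5!.
11 × 10 × 9 × 8 × 7 × 6 = 332640.

332640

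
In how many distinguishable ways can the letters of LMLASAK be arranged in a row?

1260

The 7 letters of LMLASAK have repeats: A appearing twice and L appearing twice.
So there are 7! / (2!·2!) = 1260 distinguishable arrangements.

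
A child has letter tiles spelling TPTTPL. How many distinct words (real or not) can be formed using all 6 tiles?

60

The 6 letters of TPTTPL have repeats: P appearing twice and T appearing 3 times.
Dividing 6! = 720 by 3!·2! = 12 for the repeated letters gives 60.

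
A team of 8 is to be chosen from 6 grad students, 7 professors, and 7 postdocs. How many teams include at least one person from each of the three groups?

With no constraint there are C(20,8) = 125970 possible selections.
Subtract selections that omit an entire group: no grad students → C(14,8) = 3003; no professors → C(13,8) = 1287; no postdocs → C(13,8) = 1287.
Add back selections omitting two groups (i.e. drawn from a single group): C(6,8) + C(7,8) + C(7,8) = 0.
By inclusion–exclusion: 125970 − 5577 + 0 = 120393.

120393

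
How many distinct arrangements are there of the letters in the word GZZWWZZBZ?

GZZWWZZBZ has 9 letters with W appearing twice and Z appearing 5 times.
The number of distinct arrangements is 9!/(5!·2!) = 362880/240 = 1512.

1512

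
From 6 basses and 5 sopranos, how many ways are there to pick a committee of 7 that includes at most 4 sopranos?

315

Split by how many sopranos are chosen (0 through 4).
Sum: C(5,0)·C(6,7) + C(5,1)·C(6,6) + C(5,2)·C(6,5) + C(5,3)·C(6,4) + C(5,4)·C(6,3) = 0 + 5 + 60 + 150 + 100 = 315.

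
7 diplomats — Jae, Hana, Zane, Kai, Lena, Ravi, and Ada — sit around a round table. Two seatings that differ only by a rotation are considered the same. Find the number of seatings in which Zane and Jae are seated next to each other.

240

Glue Zane and Jae into a block (2 internal orders). Seating 6 units around a circle gives (5)! arrangements.
So 2 × (5)! = 2 × 120 = 240.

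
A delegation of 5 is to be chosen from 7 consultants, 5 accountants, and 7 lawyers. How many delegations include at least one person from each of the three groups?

Total 5-person selections from all 19: C(19,5) = 11628.
Subtract selections that omit an entire group: no consultants → C(12,5) = 792; no accountants → C(14,5) = 2002; no lawyers → C(12,5) = 792.
Add back selections omitting two groups (i.e. drawn from a single group): C(7,5) + C(5,5) + C(7,5) = 43.
By inclusion–exclusion: 11628 − 3586 + 43 = 8085.

8085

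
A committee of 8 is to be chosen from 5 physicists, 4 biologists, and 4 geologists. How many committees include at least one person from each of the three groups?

1268

With no constraint there are C(13,8) = 1287 possible selections.
Subtract selections that omit an entire group: no physicists → C(8,8) = 1; no biologists → C(9,8) = 9; no geologists → C(9,8) = 9.
Add back selections omitting two groups (i.e. drawn from a single group): C(5,8) + C(4,8) + C(4,8) = 0.
By inclusion–exclusion: 1287 − 19 + 0 = 1268.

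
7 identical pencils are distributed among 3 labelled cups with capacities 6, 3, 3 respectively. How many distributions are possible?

15

Without the upper bounds there are C(9,2) = 36 ways to split 7 among 3 cups.
Subtract solutions that violate a single cap (substitute x_i' = x_i − (cap_i+1)): x_1 ≥ 7 gives C(2,2) = 1; x_2 ≥ 4 gives C(5,2) = 10; x_3 ≥ 4 gives C(5,2) = 10. Together 21.
No two caps can be exceeded simultaneously, so the pair terms are all 0.
By inclusion–exclusion the count is 36 − 21 + 0 = 15.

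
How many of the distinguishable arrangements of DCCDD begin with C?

Fix C in the first position and arrange the remaining 4 letters.
Those 4 letters have D appearing 3 times, giving (4)!/(3!) = 4.

4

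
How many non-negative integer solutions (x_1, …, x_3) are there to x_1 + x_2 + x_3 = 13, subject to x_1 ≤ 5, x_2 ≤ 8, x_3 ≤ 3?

10

Ignoring the caps, the number of non-negative solutions to x_1+…+x_3 = 13 is C(15,2) = 105.
Subtract solutions that violate a single cap (substitute x_i' = x_i − (cap_i+1)): x_1 ≥ 6 gives C(9,2) = 36; x_2 ≥ 9 gives C(6,2) = 15; x_3 ≥ 4 gives C(11,2) = 55. Together 106.
Add back pairs where two caps are both exceeded: 0 + 10 + 1 = 11.
By inclusion–exclusion the count is 105 − 106 + 11 = 10.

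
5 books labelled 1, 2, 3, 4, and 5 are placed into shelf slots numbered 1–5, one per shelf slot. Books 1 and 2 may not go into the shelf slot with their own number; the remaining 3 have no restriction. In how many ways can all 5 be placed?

78

Let Aᵢ (for i ∈ {1, 2}) be the placements that put book i in its forbidden shelf slot. Any j of these fix j positions, leaving (5−j)! ways to fill the rest, and there are C(2,j) ways to pick which j.
By inclusion–exclusion, the number of valid placements is Σ_{j=0}^{2} (−1)^j C(2,j)·(5−j)!.
Computing: 120 − 48 + 6 = 78.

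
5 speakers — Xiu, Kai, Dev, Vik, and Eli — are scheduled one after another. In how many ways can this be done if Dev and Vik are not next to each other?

72

Of the 5! = 120 arrangements, those with Dev and Vik adjacent number 2 × 4! = 48 (treat the pair as a block with 2 internal orders).
So 120 − 48 = 72 arrangements keep them apart.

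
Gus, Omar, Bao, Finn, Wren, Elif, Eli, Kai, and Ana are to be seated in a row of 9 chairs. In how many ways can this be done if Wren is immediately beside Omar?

80640

Glue Wren and Omar into one block (2 internal orders), leaving 8 units to arrange in a row.
That gives 2 × 8! = 2 × 40320 = 80640.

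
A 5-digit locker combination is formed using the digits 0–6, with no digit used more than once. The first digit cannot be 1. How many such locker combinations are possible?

2160

The first digit has 7−1 = 6 choices (anything except 1).
The remaining 4 digits are filled from the other 6 symbols without repetition: 6 × 5 × 4 × 3 = 360.
Total: 6 × 360 = 2160.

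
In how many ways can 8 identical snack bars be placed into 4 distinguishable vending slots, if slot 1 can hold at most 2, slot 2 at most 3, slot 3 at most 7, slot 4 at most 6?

By stars and bars, unrestricted non-negative solutions to x_1+…+x_4 = 8 number C(8+3,3) = 165.
Subtract solutions that violate a single cap (substitute x_i' = x_i − (cap_i+1)): x_1 ≥ 3 gives C(8,3) = 56; x_2 ≥ 4 gives C(7,3) = 35; x_3 ≥ 8 gives C(3,3) = 1; x_4 ≥ 7 gives C(4,3) = 4. Together 96.
Add back pairs where two caps are both exceeded: 4 + 0 + 0 + 0 + 0 + 0 = 4.
By inclusion–exclusion the count is 165 − 96 + 4 = 73.

73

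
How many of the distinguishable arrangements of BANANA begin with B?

10

Fix B in the first position and arrange the remaining 5 letters.
Those 5 letters have A appearing 3 times and N appearing twice, giving (5)!/(3!·2!) = 10.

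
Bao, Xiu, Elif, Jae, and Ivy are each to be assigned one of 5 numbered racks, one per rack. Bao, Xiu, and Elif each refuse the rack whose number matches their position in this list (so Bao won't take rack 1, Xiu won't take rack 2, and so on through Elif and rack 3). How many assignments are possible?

Let Aᵢ (for i ∈ {1, 2, 3}) be the placements that put person i in their forbidden rack. Any j of these fix j positions, leaving (5−j)! ways to fill the rest, and there are C(3,j) ways to pick which j.
By inclusion–exclusion, the number of valid placements is Σ_{j=0}^{3} (−1)^j C(3,j)·(5−j)!.
Computing: 120 − 72 + 18 − 2 = 64.

64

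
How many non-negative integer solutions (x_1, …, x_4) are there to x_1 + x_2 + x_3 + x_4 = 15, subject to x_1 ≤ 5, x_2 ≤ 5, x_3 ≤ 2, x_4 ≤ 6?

By stars and bars, unrestricted non-negative solutions to x_1+…+x_4 = 15 number C(15+3,3) = 816.
Subtract solutions that violate a single cap (substitute x_i' = x_i − (cap_i+1)): x_1 ≥ 6 gives C(12,3) = 220; x_2 ≥ 6 gives C(12,3) = 220; x_3 ≥ 3 gives C(15,3) = 455; x_4 ≥ 7 gives C(11,3) = 165. Together 1060.
Add back pairs where two caps are both exceeded: 20 + 84 + 10 + 84 + 10 + 56 = 264.
Subtract triples: 1 + 0 + 0 + 0 = 1.
By inclusion–exclusion the count is 816 − 1060 + 264 − 1 = 19.

19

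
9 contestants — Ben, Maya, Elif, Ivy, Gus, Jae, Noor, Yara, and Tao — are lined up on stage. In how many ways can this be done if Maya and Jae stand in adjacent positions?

80640

Treat {Maya, Jae} as a single unit. There are 8 units to order, and the pair itself can be ordered 2 ways.
So the count is 2·(8)! = 80640.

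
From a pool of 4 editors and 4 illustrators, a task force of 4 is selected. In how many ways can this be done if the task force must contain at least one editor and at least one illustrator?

Unrestricted: C(8,4) = 70 ways to pick any 4 of the 8.
Selections missing a whole group: no editors → C(4,4) = 1; no illustrators → C(4,4) = 1.
Both groups omitted at once is impossible, so 70 − 2 = 68.

68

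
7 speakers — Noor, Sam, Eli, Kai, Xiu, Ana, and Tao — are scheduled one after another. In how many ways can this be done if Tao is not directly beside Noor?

There are 7! = 5040 arrangements in all. If Tao and Noor are adjacent, merging them into one block gives 2·(6)! = 1440 arrangements.
Complementary counting: 5040 − 1440 = 3600.

3600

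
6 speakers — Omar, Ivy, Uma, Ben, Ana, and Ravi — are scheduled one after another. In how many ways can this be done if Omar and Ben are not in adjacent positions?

480

There are 6! = 720 arrangements in all. If Omar and Ben are adjacent, merging them into one block gives 2·(5)! = 240 arrangements.
So 720 − 240 = 480 arrangements keep them apart.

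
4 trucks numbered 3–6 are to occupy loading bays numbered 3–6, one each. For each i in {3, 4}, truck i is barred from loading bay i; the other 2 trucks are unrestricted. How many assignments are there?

Let Aᵢ (for i ∈ {3, 4}) be the placements that put truck i in its forbidden loading bay. Any j of these fix j positions, leaving (4−j)! ways to fill the rest, and there are C(2,j) ways to pick which j.
By inclusion–exclusion, the number of valid placements is Σ_{j=0}^{2} (−1)^j C(2,j)·(4−j)!.
Computing: 24 − 12 + 2 = 14.

14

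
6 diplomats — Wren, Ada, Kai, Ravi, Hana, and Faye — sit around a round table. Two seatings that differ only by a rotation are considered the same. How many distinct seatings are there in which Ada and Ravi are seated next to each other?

Glue Ada and Ravi into a block (2 internal orders). Seating 5 units around a circle gives (4)! arrangements.
So 2 × (4)! = 2 × 24 = 48.

48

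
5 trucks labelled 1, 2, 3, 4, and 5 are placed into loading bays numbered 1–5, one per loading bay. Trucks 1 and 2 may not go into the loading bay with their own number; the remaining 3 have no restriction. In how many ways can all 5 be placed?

Let Aᵢ (for i ∈ {1, 2}) be the placements that put truck i in its forbidden loading bay. Any j of these fix j positions, leaving (5−j)! ways to fill the rest, and there are C(2,j) ways to pick which j.
By inclusion–exclusion, the number of valid placements is Σ_{j=0}^{2} (−1)^j C(2,j)·(5−j)!.
Computing: 120 − 48 + 6 = 78.

78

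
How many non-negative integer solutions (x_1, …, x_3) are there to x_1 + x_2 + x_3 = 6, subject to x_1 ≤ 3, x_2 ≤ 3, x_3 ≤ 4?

13

Ignoring the caps, the number of non-negative solutions to x_1+…+x_3 = 6 is C(8,2) = 28.
Subtract solutions that violate a single cap (substitute x_i' = x_i − (cap_i+1)): x_1 ≥ 4 gives C(4,2) = 6; x_2 ≥ 4 gives C(4,2) = 6; x_3 ≥ 5 gives C(3,2) = 3. Together 15.
No two caps can be exceeded simultaneously, so the pair terms are all 0.
By inclusion–exclusion the count is 28 − 15 + 0 = 13.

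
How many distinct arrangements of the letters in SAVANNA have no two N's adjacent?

300

There are 7!/(3!·2!) = 420 arrangements of SAVANNA in total.
Arrangements with the N's together: treat NN as one letter, giving (6)!/(3!) = 120.
Hence 420 − 120 = 300.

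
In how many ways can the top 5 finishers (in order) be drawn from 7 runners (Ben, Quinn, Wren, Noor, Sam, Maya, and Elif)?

2520

There are 7 choices for 1st place, 6 for 2nd, and so on down to 3 for position 5.
That gives 7 × 6 × 5 × 4 × 3 = 2520.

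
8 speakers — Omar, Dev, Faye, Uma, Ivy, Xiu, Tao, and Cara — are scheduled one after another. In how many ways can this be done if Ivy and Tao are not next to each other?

Of the 8! = 40320 arrangements, those with Ivy and Tao adjacent number 2 × 7! = 10080 (treat the pair as a block with 2 internal orders).
So 40320 − 10080 = 30240 arrangements keep them apart.

30240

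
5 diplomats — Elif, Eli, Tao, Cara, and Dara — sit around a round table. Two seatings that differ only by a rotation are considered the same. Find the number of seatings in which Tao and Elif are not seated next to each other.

12

All circular seatings of 5 people number (4)! = 24.
Seatings with Tao beside Elif: treat them as a block with 2 internal orders, giving 2 × (3)! = 12.
Subtracting, 24 − 12 = 12.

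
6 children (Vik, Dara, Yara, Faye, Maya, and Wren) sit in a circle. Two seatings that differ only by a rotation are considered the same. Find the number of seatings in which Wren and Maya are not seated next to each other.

72

All circular seatings of 6 people number (5)! = 120.
Seatings with Wren beside Maya: treat them as a block with 2 internal orders, giving 2 × (4)! = 48.
Subtracting, 120 − 48 = 72.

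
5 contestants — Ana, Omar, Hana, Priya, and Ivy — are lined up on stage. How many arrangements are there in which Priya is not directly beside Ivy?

Of the 5! = 120 arrangements, those with Priya and Ivy adjacent number 2 × 4! = 48 (treat the pair as a block with 2 internal orders).
So 120 − 48 = 72 arrangements keep them apart.

72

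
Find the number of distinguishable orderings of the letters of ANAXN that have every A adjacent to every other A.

12

Treat the 2 copies of A as a single block. The multiset to arrange is then {AA, N, N, X}, 4 items in all.
That gives (4)!/(2!) = 12 arrangements.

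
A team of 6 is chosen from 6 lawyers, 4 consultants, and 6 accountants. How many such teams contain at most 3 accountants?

7272

Split by how many accountants are chosen (0 through 3).
Sum: C(6,0)·C(10,6) + C(6,1)·C(10,5) + C(6,2)·C(10,4) + C(6,3)·C(10,3) = 210 + 1512 + 3150 + 2400 = 7272.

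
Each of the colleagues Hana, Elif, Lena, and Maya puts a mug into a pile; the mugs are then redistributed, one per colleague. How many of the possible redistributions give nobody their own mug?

This is the derangement count D_4: permutations of 4 items with no fixed point.
By inclusion–exclusion this is Σ_{j=0}^{4} (−1)^j C(4,j)·(4−j)!.
Computing: 24 − 24 + 12 − 4 + 1 = 9.

9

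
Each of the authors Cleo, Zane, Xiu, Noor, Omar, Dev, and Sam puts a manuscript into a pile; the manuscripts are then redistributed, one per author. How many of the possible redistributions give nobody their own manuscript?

Count assignments avoiding every fixed point. For any j of the 7 authors fixed to their own manuscript, the other 7−j can be arranged in (7−j)! ways.
By inclusion–exclusion this is Σ_{j=0}^{7} (−1)^j C(7,j)·(7−j)!.
Computing: 5040 − 5040 + 2520 − 840 + 210 − 42 + 7 − 1 = 1854.

1854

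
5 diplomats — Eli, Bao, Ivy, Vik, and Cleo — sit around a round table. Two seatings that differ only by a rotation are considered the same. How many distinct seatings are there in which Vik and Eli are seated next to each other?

12

Treat {Vik, Eli} as one unit (2 internal orders) and seat the resulting 4 units around the table: (3)! circular arrangements.
So 2 × (3)! = 2 × 6 = 12.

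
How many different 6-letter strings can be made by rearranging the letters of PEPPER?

Letter multiplicities in PEPPER: E×2, P×3, R×1.
Dividing 6! = 720 by 3!·2! = 12 for the repeated letters gives 60.

60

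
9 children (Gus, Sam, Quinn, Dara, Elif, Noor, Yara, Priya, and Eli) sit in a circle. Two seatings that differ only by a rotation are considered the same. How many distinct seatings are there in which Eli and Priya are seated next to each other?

10080

Glue Eli and Priya into a block (2 internal orders). Seating 8 units around a circle gives (7)! arrangements.
So 2 × (7)! = 2 × 5040 = 10080.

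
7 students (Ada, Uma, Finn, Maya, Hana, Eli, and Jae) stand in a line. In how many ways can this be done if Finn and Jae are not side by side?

3600

There are 7! = 5040 arrangements in all. If Finn and Jae are adjacent, merging them into one block gives 2·(6)! = 1440 arrangements.
So 5040 − 1440 = 3600 arrangements keep them apart.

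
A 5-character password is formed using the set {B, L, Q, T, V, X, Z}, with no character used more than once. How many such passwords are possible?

2520

With no repetition, fill the 5 characters in order: 7 choices, then 6, down to 3.
That product is 7 × 6 × 5 × 4 × 3 = 2520.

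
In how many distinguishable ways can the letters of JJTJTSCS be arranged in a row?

JJTJTSCS has 8 letters with J appearing 3 times, S appearing twice, and T appearing twice.
So there are 8! / (3!·2!·2!) = 1680 distinguishable arrangements.

1680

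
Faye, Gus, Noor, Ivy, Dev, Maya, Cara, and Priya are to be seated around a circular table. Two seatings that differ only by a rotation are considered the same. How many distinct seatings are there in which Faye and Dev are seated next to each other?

1440

Treat {Faye, Dev} as one unit (2 internal orders) and seat the resulting 7 units around the table: (6)! circular arrangements.
So 2 × (6)! = 2 × 720 = 1440.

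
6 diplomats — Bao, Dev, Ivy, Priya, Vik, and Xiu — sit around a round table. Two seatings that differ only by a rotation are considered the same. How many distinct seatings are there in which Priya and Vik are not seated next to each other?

Without the restriction there are (5)! = 120 seatings.
Seatings with Priya beside Vik: treat them as a block with 2 internal orders, giving 2 × (4)! = 48.
Subtracting, 120 − 48 = 72.

72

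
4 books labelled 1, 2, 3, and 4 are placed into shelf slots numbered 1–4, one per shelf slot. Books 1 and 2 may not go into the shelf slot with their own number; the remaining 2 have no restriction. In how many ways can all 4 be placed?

Let Aᵢ (for i ∈ {1, 2}) be the placements that put book i in its forbidden shelf slot. Any j of these fix j positions, leaving (4−j)! ways to fill the rest, and there are C(2,j) ways to pick which j.
By inclusion–exclusion, the number of valid placements is Σ_{j=0}^{2} (−1)^j C(2,j)·(4−j)!.
Computing: 24 − 12 + 2 = 14.

14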